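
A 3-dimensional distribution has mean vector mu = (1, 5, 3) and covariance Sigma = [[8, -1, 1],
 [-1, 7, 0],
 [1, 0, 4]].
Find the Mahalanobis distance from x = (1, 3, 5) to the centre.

Step 1 — centre the observation: (x - mu) = (0, -2, 2).

Step 2 — invert Sigma (cofactor / det for 3×3, or solve directly):
  Sigma^{-1} = [[0.1315, 0.0188, -0.0329],
 [0.0188, 0.1455, -0.0047],
 [-0.0329, -0.0047, 0.2582]].

Step 3 — form the quadratic (x - mu)^T · Sigma^{-1} · (x - mu):
  Sigma^{-1} · (x - mu) = (-0.1033, -0.3005, 0.5258).
  (x - mu)^T · [Sigma^{-1} · (x - mu)] = (0)·(-0.1033) + (-2)·(-0.3005) + (2)·(0.5258) = 1.6526.

Step 4 — take square root: d = √(1.6526) ≈ 1.2855.

d(x, mu) = √(1.6526) ≈ 1.2855


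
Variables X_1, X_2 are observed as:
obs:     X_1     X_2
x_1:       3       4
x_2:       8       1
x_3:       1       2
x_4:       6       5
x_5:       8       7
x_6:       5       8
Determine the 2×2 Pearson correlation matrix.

Step 1 — column means:
  mean(X_1) = (3 + 8 + 1 + 6 + 8 + 5) / 6 = 31/6 = 5.1667
  mean(X_2) = (4 + 1 + 2 + 5 + 7 + 8) / 6 = 27/6 = 4.5

Step 2 — sample variances and covariances s[i,j] = (1/(n-1)) · Σ_k (x_{k,i} - mean_i) · (x_{k,j} - mean_j), with n-1 = 5:
  s[X_1,X_1] = ((-2.1667)·(-2.1667) + (2.8333)·(2.8333) + (-4.1667)·(-4.1667) + (0.8333)·(0.8333) + (2.8333)·(2.8333) + (-0.1667)·(-0.1667)) / 5 = 38.8333/5 = 7.7667
  s[X_1,X_2] = ((-2.1667)·(-0.5) + (2.8333)·(-3.5) + (-4.1667)·(-2.5) + (0.8333)·(0.5) + (2.8333)·(2.5) + (-0.1667)·(3.5)) / 5 = 8.5/5 = 1.7
  s[X_2,X_2] = ((-0.5)·(-0.5) + (-3.5)·(-3.5) + (-2.5)·(-2.5) + (0.5)·(0.5) + (2.5)·(2.5) + (3.5)·(3.5)) / 5 = 37.5/5 = 7.5
  Sample standard deviations s_i = √(s[i,i]):
  s(X_1) = √(7.7667) = 2.7869
  s(X_2) = √(7.5) = 2.7386

Step 3 — r_{ij} = s_{ij} / (s_i · s_j):
  r[X_1,X_1] = 1 (diagonal).
  r[X_1,X_2] = 1.7 / (2.7869 · 2.7386) = 1.7 / 7.6322 = 0.2227
  r[X_2,X_2] = 1 (diagonal).

R is symmetric with unit diagonal. Assembling:

R = [[1, 0.2227],
 [0.2227, 1]]


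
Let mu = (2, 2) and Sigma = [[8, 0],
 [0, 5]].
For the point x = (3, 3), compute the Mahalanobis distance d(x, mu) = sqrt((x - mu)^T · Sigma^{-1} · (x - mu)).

Step 1 — centre the observation: (x - mu) = (1, 1).

Step 2 — invert Sigma. det(Sigma) = 8·5 - (0)² = 40.
  Sigma^{-1} = (1/det) · [[d, -b], [-b, a]] = [[0.125, 0],
 [0, 0.2]].

Step 3 — form the quadratic (x - mu)^T · Sigma^{-1} · (x - mu):
  Sigma^{-1} · (x - mu) = (0.125, 0.2).
  (x - mu)^T · [Sigma^{-1} · (x - mu)] = (1)·(0.125) + (1)·(0.2) = 0.325.

Step 4 — take square root: d = √(0.325) ≈ 0.5701.

d(x, mu) = √(0.325) ≈ 0.5701


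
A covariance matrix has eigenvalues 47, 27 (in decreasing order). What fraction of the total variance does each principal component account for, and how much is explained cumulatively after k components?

Step 1 — total variance = trace(Sigma) = Σ λ_i = 47 + 27 = 74.

Step 2 — fraction explained by component i = λ_i / Σ λ:
  PC1: 47/74 = 0.6351
  PC2: 27/74 = 0.3649

Step 3 — cumulative fraction after k components = (λ_1 + ... + λ_k) / Σ λ:
  k = 1: 47/74 = 0.6351
  k = 2: (47 + 27)/74 = 74/74 = 1

Summary (fraction, with percent):

explained: PC1 0.6351 (63.51%), PC2 0.3649 (36.49%);  cumulative: 0.6351, 1


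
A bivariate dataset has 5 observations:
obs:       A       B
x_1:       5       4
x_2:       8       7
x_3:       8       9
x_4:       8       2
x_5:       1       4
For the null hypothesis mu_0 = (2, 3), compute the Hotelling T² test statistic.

Step 1 — sample mean vector:
  mean(A) = (5 + 8 + 8 + 8 + 1) / 5 = 30/5 = 6
  mean(B) = (4 + 7 + 9 + 2 + 4) / 5 = 26/5 = 5.2
  x̄ = (6, 5.2),  deviation x̄ - mu_0 = (6, 5.2) - (2, 3) = (4, 2.2).

Step 2 — sample covariance matrix, S[i,j] = (1/(n-1)) · Σ_k (x_{k,i} - mean_i) · (x_{k,j} - mean_j), divisor n-1 = 4:
  S[A,A] = ((-1)·(-1) + (2)·(2) + (2)·(2) + (2)·(2) + (-5)·(-5)) / 4 = 38/4 = 9.5
  S[A,B] = ((-1)·(-1.2) + (2)·(1.8) + (2)·(3.8) + (2)·(-3.2) + (-5)·(-1.2)) / 4 = 12/4 = 3
  S[B,B] = ((-1.2)·(-1.2) + (1.8)·(1.8) + (3.8)·(3.8) + (-3.2)·(-3.2) + (-1.2)·(-1.2)) / 4 = 30.8/4 = 7.7
  S = [[9.5, 3],
 [3, 7.7]].

Step 3 — invert S. det(S) = 9.5·7.7 - (3)² = 64.15.
  S^{-1} = (1/det) · [[d, -b], [-b, a]] = [[0.12, -0.0468],
 [-0.0468, 0.1481]].

Step 4 — quadratic form (x̄ - mu_0)^T · S^{-1} · (x̄ - mu_0):
  S^{-1} · (x̄ - mu_0) = (0.3772, 0.1387),
  (x̄ - mu_0)^T · [...] = (4)·(0.3772) + (2.2)·(0.1387) = 1.8142.

Step 5 — scale by n: T² = 5 · 1.8142 = 9.0709.

T² ≈ 9.0709


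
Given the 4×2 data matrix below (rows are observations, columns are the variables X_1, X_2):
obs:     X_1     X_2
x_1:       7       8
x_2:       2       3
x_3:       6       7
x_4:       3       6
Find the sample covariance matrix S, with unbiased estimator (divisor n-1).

Step 1 — column means:
  mean(X_1) = (7 + 2 + 6 + 3) / 4 = 18/4 = 4.5
  mean(X_2) = (8 + 3 + 7 + 6) / 4 = 24/4 = 6

Step 2 — sample covariance S[i,j] = (1/(n-1)) · Σ_k (x_{k,i} - mean_i) · (x_{k,j} - mean_j), with n-1 = 3.
  S[X_1,X_1] = ((2.5)·(2.5) + (-2.5)·(-2.5) + (1.5)·(1.5) + (-1.5)·(-1.5)) / 3 = 17/3 = 5.6667
  S[X_1,X_2] = ((2.5)·(2) + (-2.5)·(-3) + (1.5)·(1) + (-1.5)·(0)) / 3 = 14/3 = 4.6667
  S[X_2,X_2] = ((2)·(2) + (-3)·(-3) + (1)·(1) + (0)·(0)) / 3 = 14/3 = 4.6667

S is symmetric (S[j,i] = S[i,j]). Assembling:

S = [[5.6667, 4.6667],
 [4.6667, 4.6667]]


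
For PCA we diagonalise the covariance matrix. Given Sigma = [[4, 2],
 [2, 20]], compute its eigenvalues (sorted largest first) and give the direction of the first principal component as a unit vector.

Step 1 — characteristic polynomial of 2×2 Sigma:
  det(Sigma - λI) = λ² - trace · λ + det = 0.
  trace = 4 + 20 = 24, det = 4·20 - (2)² = 76.
Step 2 — discriminant:
  Δ = trace² - 4·det = 576 - 304 = 272.
Step 3 — eigenvalues:
  λ = (trace ± √Δ)/2 = (24 ± 16.4924)/2,
  λ_1 = 20.2462,  λ_2 = 3.7538.

Step 4 — unit eigenvector for λ_1: solve (Sigma - λ_1 I)v = 0. First row:
  (4 - 20.2462)·v_x + (2)·v_y = 0, i.e. (-16.2462)·v_x + (2)·v_y = 0,
  so v ∝ (b, λ_1 - a) = (2, 16.2462) = u.
  ||u|| = √((2)² + (16.2462)²) = √(267.9394) ≈ 16.3689,
  v_1 = u/||u|| ≈ (0.1222, 0.9925) (||v_1|| = 1).

λ_1 = 20.2462,  λ_2 = 3.7538;  v_1 ≈ (0.1222, 0.9925)


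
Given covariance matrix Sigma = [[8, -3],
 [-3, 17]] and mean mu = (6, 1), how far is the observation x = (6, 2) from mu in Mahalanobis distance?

Step 1 — centre the observation: (x - mu) = (0, 1).

Step 2 — invert Sigma. det(Sigma) = 8·17 - (-3)² = 127.
  Sigma^{-1} = (1/det) · [[d, -b], [-b, a]] = [[0.1339, 0.0236],
 [0.0236, 0.063]].

Step 3 — form the quadratic (x - mu)^T · Sigma^{-1} · (x - mu):
  Sigma^{-1} · (x - mu) = (0.0236, 0.063).
  (x - mu)^T · [Sigma^{-1} · (x - mu)] = (0)·(0.0236) + (1)·(0.063) = 0.063.

Step 4 — take square root: d = √(0.063) ≈ 0.251.

d(x, mu) = √(0.063) ≈ 0.251


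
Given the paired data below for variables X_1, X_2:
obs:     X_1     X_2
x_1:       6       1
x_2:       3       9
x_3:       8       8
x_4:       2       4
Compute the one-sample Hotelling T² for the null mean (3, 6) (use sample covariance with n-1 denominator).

Step 1 — sample mean vector:
  mean(X_1) = (6 + 3 + 8 + 2) / 4 = 19/4 = 4.75
  mean(X_2) = (1 + 9 + 8 + 4) / 4 = 22/4 = 5.5
  x̄ = (4.75, 5.5),  deviation x̄ - mu_0 = (4.75, 5.5) - (3, 6) = (1.75, -0.5).

Step 2 — sample covariance matrix, S[i,j] = (1/(n-1)) · Σ_k (x_{k,i} - mean_i) · (x_{k,j} - mean_j), divisor n-1 = 3:
  S[X_1,X_1] = ((1.25)·(1.25) + (-1.75)·(-1.75) + (3.25)·(3.25) + (-2.75)·(-2.75)) / 3 = 22.75/3 = 7.5833
  S[X_1,X_2] = ((1.25)·(-4.5) + (-1.75)·(3.5) + (3.25)·(2.5) + (-2.75)·(-1.5)) / 3 = 0.5/3 = 0.1667
  S[X_2,X_2] = ((-4.5)·(-4.5) + (3.5)·(3.5) + (2.5)·(2.5) + (-1.5)·(-1.5)) / 3 = 41/3 = 13.6667
  S = [[7.5833, 0.1667],
 [0.1667, 13.6667]].

Step 3 — invert S. det(S) = 7.5833·13.6667 - (0.1667)² = 103.6111.
  S^{-1} = (1/det) · [[d, -b], [-b, a]] = [[0.1319, -0.0016],
 [-0.0016, 0.0732]].

Step 4 — quadratic form (x̄ - mu_0)^T · S^{-1} · (x̄ - mu_0):
  S^{-1} · (x̄ - mu_0) = (0.2316, -0.0394),
  (x̄ - mu_0)^T · [...] = (1.75)·(0.2316) + (-0.5)·(-0.0394) = 0.4251.

Step 5 — scale by n: T² = 4 · 0.4251 = 1.7003.

T² ≈ 1.7003


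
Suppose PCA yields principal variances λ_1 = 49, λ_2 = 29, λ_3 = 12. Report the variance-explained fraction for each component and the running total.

Step 1 — total variance = trace(Sigma) = Σ λ_i = 49 + 29 + 12 = 90.

Step 2 — fraction explained by component i = λ_i / Σ λ:
  PC1: 49/90 = 0.5444
  PC2: 29/90 = 0.3222
  PC3: 12/90 = 0.1333

Step 3 — cumulative fraction after k components = (λ_1 + ... + λ_k) / Σ λ:
  k = 1: 49/90 = 0.5444
  k = 2: (49 + 29)/90 = 78/90 = 0.8667
  k = 3: (49 + 29 + 12)/90 = 90/90 = 1

Summary (fraction, with percent):

explained: PC1 0.5444 (54.44%), PC2 0.3222 (32.22%), PC3 0.1333 (13.33%);  cumulative: 0.5444, 0.8667, 1


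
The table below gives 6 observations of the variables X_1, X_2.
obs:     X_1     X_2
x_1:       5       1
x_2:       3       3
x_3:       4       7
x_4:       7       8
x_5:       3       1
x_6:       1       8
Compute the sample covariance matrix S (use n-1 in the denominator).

Step 1 — column means:
  mean(X_1) = (5 + 3 + 4 + 7 + 3 + 1) / 6 = 23/6 = 3.8333
  mean(X_2) = (1 + 3 + 7 + 8 + 1 + 8) / 6 = 28/6 = 4.6667

Step 2 — sample covariance S[i,j] = (1/(n-1)) · Σ_k (x_{k,i} - mean_i) · (x_{k,j} - mean_j), with n-1 = 5.
  S[X_1,X_1] = ((1.1667)·(1.1667) + (-0.8333)·(-0.8333) + (0.1667)·(0.1667) + (3.1667)·(3.1667) + (-0.8333)·(-0.8333) + (-2.8333)·(-2.8333)) / 5 = 20.8333/5 = 4.1667
  S[X_1,X_2] = ((1.1667)·(-3.6667) + (-0.8333)·(-1.6667) + (0.1667)·(2.3333) + (3.1667)·(3.3333) + (-0.8333)·(-3.6667) + (-2.8333)·(3.3333)) / 5 = 1.6667/5 = 0.3333
  S[X_2,X_2] = ((-3.6667)·(-3.6667) + (-1.6667)·(-1.6667) + (2.3333)·(2.3333) + (3.3333)·(3.3333) + (-3.6667)·(-3.6667) + (3.3333)·(3.3333)) / 5 = 57.3333/5 = 11.4667

S is symmetric (S[j,i] = S[i,j]). Assembling:

S = [[4.1667, 0.3333],
 [0.3333, 11.4667]]


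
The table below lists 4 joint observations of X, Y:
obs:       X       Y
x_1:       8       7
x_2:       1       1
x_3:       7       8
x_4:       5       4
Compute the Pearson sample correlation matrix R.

Step 1 — column means:
  mean(X) = (8 + 1 + 7 + 5) / 4 = 21/4 = 5.25
  mean(Y) = (7 + 1 + 8 + 4) / 4 = 20/4 = 5

Step 2 — sample variances and covariances s[i,j] = (1/(n-1)) · Σ_k (x_{k,i} - mean_i) · (x_{k,j} - mean_j), with n-1 = 3:
  s[X,X] = ((2.75)·(2.75) + (-4.25)·(-4.25) + (1.75)·(1.75) + (-0.25)·(-0.25)) / 3 = 28.75/3 = 9.5833
  s[X,Y] = ((2.75)·(2) + (-4.25)·(-4) + (1.75)·(3) + (-0.25)·(-1)) / 3 = 28/3 = 9.3333
  s[Y,Y] = ((2)·(2) + (-4)·(-4) + (3)·(3) + (-1)·(-1)) / 3 = 30/3 = 10
  Sample standard deviations s_i = √(s[i,i]):
  s(X) = √(9.5833) = 3.0957
  s(Y) = √(10) = 3.1623

Step 3 — r_{ij} = s_{ij} / (s_i · s_j):
  r[X,X] = 1 (diagonal).
  r[X,Y] = 9.3333 / (3.0957 · 3.1623) = 9.3333 / 9.7895 = 0.9534
  r[Y,Y] = 1 (diagonal).

R is symmetric with unit diagonal. Assembling:

R = [[1, 0.9534],
 [0.9534, 1]]


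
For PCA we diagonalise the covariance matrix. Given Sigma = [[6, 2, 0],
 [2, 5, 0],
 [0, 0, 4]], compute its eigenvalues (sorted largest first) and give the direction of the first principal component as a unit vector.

Step 1 — characteristic polynomial p(λ) = det(λI - Sigma) = λ³ - tr·λ² + c_1·λ - det, where tr = trace, c_1 = sum of the principal 2×2 minors, det = det(Sigma):
  tr = 6 + 5 + 4 = 15,
  c_1 = (6·5 - (2)²) + (6·4 - (0)²) + (5·4 - (0)²) = 26 + 24 + 20 = 70,
  det = 6·(5·4 - (0)²) - (2)·((2)·4 - (0)·(0)) + (0)·((2)·(0) - 5·(0)) = 6·(20) - (2)·(8) + (0)·(0) = 104.
  So p(λ) = λ³ - 15λ² + 70λ - 104.
Step 2 — look for an integer root (rational root theorem: any rational root is an integer divisor of 104). Testing λ = 4:
  p(4) = 64 - 240 + 280 - 104 = 0  ✓
  Dividing out (λ - 4): p(λ) = (λ - 4)(λ² - 11λ + 26).
Step 3 — remaining eigenvalues from the quadratic λ² - 11λ + 26 = 0:
  Δ = 11² - 4·26 = 121 - 104 = 17,  λ = (11 ± √17)/2 = (11 ± 4.1231)/2 ≈ 7.5616 or 3.4384.
  Sorted: λ_1 = 7.5616,  λ_2 = 4,  λ_3 = 3.4384  (check: sum = 15 = tr ✓).

Step 4 — unit eigenvector for λ_1 ≈ 7.5616: v spans the null space of (Sigma - λ_1 I), whose rows are
  r_1 = (-1.5616, 2, 0),  r_2 = (2, -2.5616, 0),  r_3 = (0, 0, -3.5616).
  v is orthogonal to every row, so take v ∝ r_1 × r_3 = ((2)·(-3.5616) - (0)·(0), (0)·(0) - (-1.5616)·(-3.5616), (-1.5616)·(0) - (2)·(0)) ≈ (-7.1231, -5.5616, 0).
  Rescale (multiply by -1 so the first nonzero entry is positive): u = (7.1231, 5.5616, 0).
  ||u|| = √((7.1231)² + (5.5616)² + (0)²) = √(81.6695) ≈ 9.0371,  v_1 = u/||u|| ≈ (0.7882, 0.6154, 0) (||v_1|| = 1).

λ_1 = 7.5616,  λ_2 = 4,  λ_3 = 3.4384;  v_1 ≈ (0.7882, 0.6154, 0)


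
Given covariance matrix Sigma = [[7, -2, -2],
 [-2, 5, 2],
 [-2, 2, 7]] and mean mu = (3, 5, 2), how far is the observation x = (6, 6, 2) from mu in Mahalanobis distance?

Step 1 — centre the observation: (x - mu) = (3, 1, 0).

Step 2 — invert Sigma (cofactor / det for 3×3, or solve directly):
  Sigma^{-1} = [[0.1676, 0.0541, 0.0324],
 [0.0541, 0.2432, -0.0541],
 [0.0324, -0.0541, 0.1676]].

Step 3 — form the quadratic (x - mu)^T · Sigma^{-1} · (x - mu):
  Sigma^{-1} · (x - mu) = (0.5568, 0.4054, 0.0432).
  (x - mu)^T · [Sigma^{-1} · (x - mu)] = (3)·(0.5568) + (1)·(0.4054) + (0)·(0.0432) = 2.0757.

Step 4 — take square root: d = √(2.0757) ≈ 1.4407.

d(x, mu) = √(2.0757) ≈ 1.4407


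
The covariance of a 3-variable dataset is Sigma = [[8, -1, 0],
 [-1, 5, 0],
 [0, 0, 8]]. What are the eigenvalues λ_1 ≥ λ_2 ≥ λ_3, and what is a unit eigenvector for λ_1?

Step 1 — characteristic polynomial p(λ) = det(λI - Sigma) = λ³ - tr·λ² + c_1·λ - det, where tr = trace, c_1 = sum of the principal 2×2 minors, det = det(Sigma):
  tr = 8 + 5 + 8 = 21,
  c_1 = (8·5 - (-1)²) + (8·8 - (0)²) + (5·8 - (0)²) = 39 + 64 + 40 = 143,
  det = 8·(5·8 - (0)²) - (-1)·((-1)·8 - (0)·(0)) + (0)·((-1)·(0) - 5·(0)) = 8·(40) - (-1)·(-8) + (0)·(0) = 312.
  So p(λ) = λ³ - 21λ² + 143λ - 312.
Step 2 — look for an integer root (rational root theorem: any rational root is an integer divisor of 312). Testing λ = 8:
  p(8) = 512 - 1344 + 1144 - 312 = 0  ✓
  Dividing out (λ - 8): p(λ) = (λ - 8)(λ² - 13λ + 39).
Step 3 — remaining eigenvalues from the quadratic λ² - 13λ + 39 = 0:
  Δ = 13² - 4·39 = 169 - 156 = 13,  λ = (13 ± √13)/2 = (13 ± 3.6056)/2 ≈ 8.3028 or 4.6972.
  Sorted: λ_1 = 8.3028,  λ_2 = 8,  λ_3 = 4.6972  (check: sum = 21 = tr ✓).

Step 4 — unit eigenvector for λ_1 ≈ 8.3028: v spans the null space of (Sigma - λ_1 I), whose rows are
  r_1 = (-0.3028, -1, 0),  r_2 = (-1, -3.3028, 0),  r_3 = (0, 0, -0.3028).
  v is orthogonal to every row, so take v ∝ r_1 × r_3 = ((-1)·(-0.3028) - (0)·(0), (0)·(0) - (-0.3028)·(-0.3028), (-0.3028)·(0) - (-1)·(0)) ≈ (0.3028, -0.0917, 0).
  Let u = (0.3028, -0.0917, 0).
  ||u|| = √((0.3028)² + (-0.0917)² + (0)²) = √(0.1001) ≈ 0.3163,  v_1 = u/||u|| ≈ (0.9571, -0.2898, 0) (||v_1|| = 1).

λ_1 = 8.3028,  λ_2 = 8,  λ_3 = 4.6972;  v_1 ≈ (0.9571, -0.2898, 0)


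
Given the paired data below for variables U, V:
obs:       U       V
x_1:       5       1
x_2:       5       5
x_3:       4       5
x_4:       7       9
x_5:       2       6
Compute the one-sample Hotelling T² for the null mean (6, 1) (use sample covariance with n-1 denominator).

Step 1 — sample mean vector:
  mean(U) = (5 + 5 + 4 + 7 + 2) / 5 = 23/5 = 4.6
  mean(V) = (1 + 5 + 5 + 9 + 6) / 5 = 26/5 = 5.2
  x̄ = (4.6, 5.2),  deviation x̄ - mu_0 = (4.6, 5.2) - (6, 1) = (-1.4, 4.2).

Step 2 — sample covariance matrix, S[i,j] = (1/(n-1)) · Σ_k (x_{k,i} - mean_i) · (x_{k,j} - mean_j), divisor n-1 = 4:
  S[U,U] = ((0.4)·(0.4) + (0.4)·(0.4) + (-0.6)·(-0.6) + (2.4)·(2.4) + (-2.6)·(-2.6)) / 4 = 13.2/4 = 3.3
  S[U,V] = ((0.4)·(-4.2) + (0.4)·(-0.2) + (-0.6)·(-0.2) + (2.4)·(3.8) + (-2.6)·(0.8)) / 4 = 5.4/4 = 1.35
  S[V,V] = ((-4.2)·(-4.2) + (-0.2)·(-0.2) + (-0.2)·(-0.2) + (3.8)·(3.8) + (0.8)·(0.8)) / 4 = 32.8/4 = 8.2
  S = [[3.3, 1.35],
 [1.35, 8.2]].

Step 3 — invert S. det(S) = 3.3·8.2 - (1.35)² = 25.2375.
  S^{-1} = (1/det) · [[d, -b], [-b, a]] = [[0.3249, -0.0535],
 [-0.0535, 0.1308]].

Step 4 — quadratic form (x̄ - mu_0)^T · S^{-1} · (x̄ - mu_0):
  S^{-1} · (x̄ - mu_0) = (-0.6795, 0.6241),
  (x̄ - mu_0)^T · [...] = (-1.4)·(-0.6795) + (4.2)·(0.6241) = 3.5725.

Step 5 — scale by n: T² = 5 · 3.5725 = 17.8623.

T² ≈ 17.8623


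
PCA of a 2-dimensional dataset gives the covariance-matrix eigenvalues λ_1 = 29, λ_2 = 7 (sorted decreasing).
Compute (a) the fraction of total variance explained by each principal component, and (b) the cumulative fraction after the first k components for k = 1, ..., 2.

Step 1 — total variance = trace(Sigma) = Σ λ_i = 29 + 7 = 36.

Step 2 — fraction explained by component i = λ_i / Σ λ:
  PC1: 29/36 = 0.8056
  PC2: 7/36 = 0.1944

Step 3 — cumulative fraction after k components = (λ_1 + ... + λ_k) / Σ λ:
  k = 1: 29/36 = 0.8056
  k = 2: (29 + 7)/36 = 36/36 = 1

Summary (fraction, with percent):

explained: PC1 0.8056 (80.56%), PC2 0.1944 (19.44%);  cumulative: 0.8056, 1


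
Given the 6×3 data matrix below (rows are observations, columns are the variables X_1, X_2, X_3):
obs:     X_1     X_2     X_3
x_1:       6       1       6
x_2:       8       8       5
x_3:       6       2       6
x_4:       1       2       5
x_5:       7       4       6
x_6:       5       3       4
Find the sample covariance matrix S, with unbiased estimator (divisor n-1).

Step 1 — column means:
  mean(X_1) = (6 + 8 + 6 + 1 + 7 + 5) / 6 = 33/6 = 5.5
  mean(X_2) = (1 + 8 + 2 + 2 + 4 + 3) / 6 = 20/6 = 3.3333
  mean(X_3) = (6 + 5 + 6 + 5 + 6 + 4) / 6 = 32/6 = 5.3333

Step 2 — sample covariance S[i,j] = (1/(n-1)) · Σ_k (x_{k,i} - mean_i) · (x_{k,j} - mean_j), with n-1 = 5.
  S[X_1,X_1] = ((0.5)·(0.5) + (2.5)·(2.5) + (0.5)·(0.5) + (-4.5)·(-4.5) + (1.5)·(1.5) + (-0.5)·(-0.5)) / 5 = 29.5/5 = 5.9
  S[X_1,X_2] = ((0.5)·(-2.3333) + (2.5)·(4.6667) + (0.5)·(-1.3333) + (-4.5)·(-1.3333) + (1.5)·(0.6667) + (-0.5)·(-0.3333)) / 5 = 17/5 = 3.4
  S[X_1,X_3] = ((0.5)·(0.6667) + (2.5)·(-0.3333) + (0.5)·(0.6667) + (-4.5)·(-0.3333) + (1.5)·(0.6667) + (-0.5)·(-1.3333)) / 5 = 3/5 = 0.6
  S[X_2,X_2] = ((-2.3333)·(-2.3333) + (4.6667)·(4.6667) + (-1.3333)·(-1.3333) + (-1.3333)·(-1.3333) + (0.6667)·(0.6667) + (-0.3333)·(-0.3333)) / 5 = 31.3333/5 = 6.2667
  S[X_2,X_3] = ((-2.3333)·(0.6667) + (4.6667)·(-0.3333) + (-1.3333)·(0.6667) + (-1.3333)·(-0.3333) + (0.6667)·(0.6667) + (-0.3333)·(-1.3333)) / 5 = -2.6667/5 = -0.5333
  S[X_3,X_3] = ((0.6667)·(0.6667) + (-0.3333)·(-0.3333) + (0.6667)·(0.6667) + (-0.3333)·(-0.3333) + (0.6667)·(0.6667) + (-1.3333)·(-1.3333)) / 5 = 3.3333/5 = 0.6667

S is symmetric (S[j,i] = S[i,j]). Assembling:

S = [[5.9, 3.4, 0.6],
 [3.4, 6.2667, -0.5333],
 [0.6, -0.5333, 0.6667]]


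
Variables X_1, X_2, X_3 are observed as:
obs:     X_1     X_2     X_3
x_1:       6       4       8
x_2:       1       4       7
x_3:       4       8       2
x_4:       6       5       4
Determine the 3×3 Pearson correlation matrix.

Step 1 — column means:
  mean(X_1) = (6 + 1 + 4 + 6) / 4 = 17/4 = 4.25
  mean(X_2) = (4 + 4 + 8 + 5) / 4 = 21/4 = 5.25
  mean(X_3) = (8 + 7 + 2 + 4) / 4 = 21/4 = 5.25

Step 2 — sample variances and covariances s[i,j] = (1/(n-1)) · Σ_k (x_{k,i} - mean_i) · (x_{k,j} - mean_j), with n-1 = 3:
  s[X_1,X_1] = ((1.75)·(1.75) + (-3.25)·(-3.25) + (-0.25)·(-0.25) + (1.75)·(1.75)) / 3 = 16.75/3 = 5.5833
  s[X_1,X_2] = ((1.75)·(-1.25) + (-3.25)·(-1.25) + (-0.25)·(2.75) + (1.75)·(-0.25)) / 3 = 0.75/3 = 0.25
  s[X_1,X_3] = ((1.75)·(2.75) + (-3.25)·(1.75) + (-0.25)·(-3.25) + (1.75)·(-1.25)) / 3 = -2.25/3 = -0.75
  s[X_2,X_2] = ((-1.25)·(-1.25) + (-1.25)·(-1.25) + (2.75)·(2.75) + (-0.25)·(-0.25)) / 3 = 10.75/3 = 3.5833
  s[X_2,X_3] = ((-1.25)·(2.75) + (-1.25)·(1.75) + (2.75)·(-3.25) + (-0.25)·(-1.25)) / 3 = -14.25/3 = -4.75
  s[X_3,X_3] = ((2.75)·(2.75) + (1.75)·(1.75) + (-3.25)·(-3.25) + (-1.25)·(-1.25)) / 3 = 22.75/3 = 7.5833
  Sample standard deviations s_i = √(s[i,i]):
  s(X_1) = √(5.5833) = 2.3629
  s(X_2) = √(3.5833) = 1.893
  s(X_3) = √(7.5833) = 2.7538

Step 3 — r_{ij} = s_{ij} / (s_i · s_j):
  r[X_1,X_1] = 1 (diagonal).
  r[X_1,X_2] = 0.25 / (2.3629 · 1.893) = 0.25 / 4.4729 = 0.0559
  r[X_1,X_3] = -0.75 / (2.3629 · 2.7538) = -0.75 / 6.5069 = -0.1153
  r[X_2,X_2] = 1 (diagonal).
  r[X_2,X_3] = -4.75 / (1.893 · 2.7538) = -4.75 / 5.2128 = -0.9112
  r[X_3,X_3] = 1 (diagonal).

R is symmetric with unit diagonal. Assembling:

R = [[1, 0.0559, -0.1153],
 [0.0559, 1, -0.9112],
 [-0.1153, -0.9112, 1]]


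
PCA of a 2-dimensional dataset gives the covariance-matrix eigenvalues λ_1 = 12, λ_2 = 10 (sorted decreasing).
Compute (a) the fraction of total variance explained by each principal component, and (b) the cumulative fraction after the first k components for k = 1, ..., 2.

Step 1 — total variance = trace(Sigma) = Σ λ_i = 12 + 10 = 22.

Step 2 — fraction explained by component i = λ_i / Σ λ:
  PC1: 12/22 = 0.5455
  PC2: 10/22 = 0.4545

Step 3 — cumulative fraction after k components = (λ_1 + ... + λ_k) / Σ λ:
  k = 1: 12/22 = 0.5455
  k = 2: (12 + 10)/22 = 22/22 = 1

Summary (fraction, with percent):

explained: PC1 0.5455 (54.55%), PC2 0.4545 (45.45%);  cumulative: 0.5455, 1


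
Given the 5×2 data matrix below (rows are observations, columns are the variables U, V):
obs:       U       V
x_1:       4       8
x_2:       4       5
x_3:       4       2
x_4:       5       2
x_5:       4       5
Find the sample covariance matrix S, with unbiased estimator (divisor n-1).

Step 1 — column means:
  mean(U) = (4 + 4 + 4 + 5 + 4) / 5 = 21/5 = 4.2
  mean(V) = (8 + 5 + 2 + 2 + 5) / 5 = 22/5 = 4.4

Step 2 — sample covariance S[i,j] = (1/(n-1)) · Σ_k (x_{k,i} - mean_i) · (x_{k,j} - mean_j), with n-1 = 4.
  S[U,U] = ((-0.2)·(-0.2) + (-0.2)·(-0.2) + (-0.2)·(-0.2) + (0.8)·(0.8) + (-0.2)·(-0.2)) / 4 = 0.8/4 = 0.2
  S[U,V] = ((-0.2)·(3.6) + (-0.2)·(0.6) + (-0.2)·(-2.4) + (0.8)·(-2.4) + (-0.2)·(0.6)) / 4 = -2.4/4 = -0.6
  S[V,V] = ((3.6)·(3.6) + (0.6)·(0.6) + (-2.4)·(-2.4) + (-2.4)·(-2.4) + (0.6)·(0.6)) / 4 = 25.2/4 = 6.3

S is symmetric (S[j,i] = S[i,j]). Assembling:

S = [[0.2, -0.6],
 [-0.6, 6.3]]


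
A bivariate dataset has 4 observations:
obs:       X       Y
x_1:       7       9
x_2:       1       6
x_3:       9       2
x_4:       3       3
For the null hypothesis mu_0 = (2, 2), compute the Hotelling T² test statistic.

Step 1 — sample mean vector:
  mean(X) = (7 + 1 + 9 + 3) / 4 = 20/4 = 5
  mean(Y) = (9 + 6 + 2 + 3) / 4 = 20/4 = 5
  x̄ = (5, 5),  deviation x̄ - mu_0 = (5, 5) - (2, 2) = (3, 3).

Step 2 — sample covariance matrix, S[i,j] = (1/(n-1)) · Σ_k (x_{k,i} - mean_i) · (x_{k,j} - mean_j), divisor n-1 = 3:
  S[X,X] = ((2)·(2) + (-4)·(-4) + (4)·(4) + (-2)·(-2)) / 3 = 40/3 = 13.3333
  S[X,Y] = ((2)·(4) + (-4)·(1) + (4)·(-3) + (-2)·(-2)) / 3 = -4/3 = -1.3333
  S[Y,Y] = ((4)·(4) + (1)·(1) + (-3)·(-3) + (-2)·(-2)) / 3 = 30/3 = 10
  S = [[13.3333, -1.3333],
 [-1.3333, 10]].

Step 3 — invert S. det(S) = 13.3333·10 - (-1.3333)² = 131.5556.
  S^{-1} = (1/det) · [[d, -b], [-b, a]] = [[0.076, 0.0101],
 [0.0101, 0.1014]].

Step 4 — quadratic form (x̄ - mu_0)^T · S^{-1} · (x̄ - mu_0):
  S^{-1} · (x̄ - mu_0) = (0.2584, 0.3345),
  (x̄ - mu_0)^T · [...] = (3)·(0.2584) + (3)·(0.3345) = 1.7787.

Step 5 — scale by n: T² = 4 · 1.7787 = 7.1149.

T² ≈ 7.1149


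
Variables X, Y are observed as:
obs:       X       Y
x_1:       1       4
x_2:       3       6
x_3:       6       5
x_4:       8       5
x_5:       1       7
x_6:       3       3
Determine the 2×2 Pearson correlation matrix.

Step 1 — column means:
  mean(X) = (1 + 3 + 6 + 8 + 1 + 3) / 6 = 22/6 = 3.6667
  mean(Y) = (4 + 6 + 5 + 5 + 7 + 3) / 6 = 30/6 = 5

Step 2 — sample variances and covariances s[i,j] = (1/(n-1)) · Σ_k (x_{k,i} - mean_i) · (x_{k,j} - mean_j), with n-1 = 5:
  s[X,X] = ((-2.6667)·(-2.6667) + (-0.6667)·(-0.6667) + (2.3333)·(2.3333) + (4.3333)·(4.3333) + (-2.6667)·(-2.6667) + (-0.6667)·(-0.6667)) / 5 = 39.3333/5 = 7.8667
  s[X,Y] = ((-2.6667)·(-1) + (-0.6667)·(1) + (2.3333)·(0) + (4.3333)·(0) + (-2.6667)·(2) + (-0.6667)·(-2)) / 5 = -2/5 = -0.4
  s[Y,Y] = ((-1)·(-1) + (1)·(1) + (0)·(0) + (0)·(0) + (2)·(2) + (-2)·(-2)) / 5 = 10/5 = 2
  Sample standard deviations s_i = √(s[i,i]):
  s(X) = √(7.8667) = 2.8048
  s(Y) = √(2) = 1.4142

Step 3 — r_{ij} = s_{ij} / (s_i · s_j):
  r[X,X] = 1 (diagonal).
  r[X,Y] = -0.4 / (2.8048 · 1.4142) = -0.4 / 3.9665 = -0.1008
  r[Y,Y] = 1 (diagonal).

R is symmetric with unit diagonal. Assembling:

R = [[1, -0.1008],
 [-0.1008, 1]]


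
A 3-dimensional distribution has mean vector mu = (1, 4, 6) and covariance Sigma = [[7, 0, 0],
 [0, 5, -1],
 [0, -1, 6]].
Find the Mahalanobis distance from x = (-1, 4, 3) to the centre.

Step 1 — centre the observation: (x - mu) = (-2, 0, -3).

Step 2 — invert Sigma (cofactor / det for 3×3, or solve directly):
  Sigma^{-1} = [[0.1429, 0, 0],
 [0, 0.2069, 0.0345],
 [0, 0.0345, 0.1724]].

Step 3 — form the quadratic (x - mu)^T · Sigma^{-1} · (x - mu):
  Sigma^{-1} · (x - mu) = (-0.2857, -0.1034, -0.5172).
  (x - mu)^T · [Sigma^{-1} · (x - mu)] = (-2)·(-0.2857) + (0)·(-0.1034) + (-3)·(-0.5172) = 2.1232.

Step 4 — take square root: d = √(2.1232) ≈ 1.4571.

d(x, mu) = √(2.1232) ≈ 1.4571


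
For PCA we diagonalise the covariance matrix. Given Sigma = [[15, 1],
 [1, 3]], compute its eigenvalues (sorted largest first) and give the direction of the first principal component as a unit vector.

Step 1 — characteristic polynomial of 2×2 Sigma:
  det(Sigma - λI) = λ² - trace · λ + det = 0.
  trace = 15 + 3 = 18, det = 15·3 - (1)² = 44.
Step 2 — discriminant:
  Δ = trace² - 4·det = 324 - 176 = 148.
Step 3 — eigenvalues:
  λ = (trace ± √Δ)/2 = (18 ± 12.1655)/2,
  λ_1 = 15.0828,  λ_2 = 2.9172.

Step 4 — unit eigenvector for λ_1: solve (Sigma - λ_1 I)v = 0. First row:
  (15 - 15.0828)·v_x + (1)·v_y = 0, i.e. (-0.0828)·v_x + (1)·v_y = 0,
  so v ∝ (b, λ_1 - a) = (1, 0.0828) = u.
  ||u|| = √((1)² + (0.0828)²) = √(1.0068) ≈ 1.0034,
  v_1 = u/||u|| ≈ (0.9966, 0.0825) (||v_1|| = 1).

λ_1 = 15.0828,  λ_2 = 2.9172;  v_1 ≈ (0.9966, 0.0825)


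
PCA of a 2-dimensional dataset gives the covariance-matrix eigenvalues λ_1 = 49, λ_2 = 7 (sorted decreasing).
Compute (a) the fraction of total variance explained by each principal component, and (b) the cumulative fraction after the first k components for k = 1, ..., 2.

Step 1 — total variance = trace(Sigma) = Σ λ_i = 49 + 7 = 56.

Step 2 — fraction explained by component i = λ_i / Σ λ:
  PC1: 49/56 = 0.875
  PC2: 7/56 = 0.125

Step 3 — cumulative fraction after k components = (λ_1 + ... + λ_k) / Σ λ:
  k = 1: 49/56 = 0.875
  k = 2: (49 + 7)/56 = 56/56 = 1

Summary (fraction, with percent):

explained: PC1 0.875 (87.5%), PC2 0.125 (12.5%);  cumulative: 0.875, 1


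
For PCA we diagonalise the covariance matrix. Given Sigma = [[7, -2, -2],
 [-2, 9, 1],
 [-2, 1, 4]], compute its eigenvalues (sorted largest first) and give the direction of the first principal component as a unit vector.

Step 1 — characteristic polynomial p(λ) = det(λI - Sigma) = λ³ - tr·λ² + c_1·λ - det, where tr = trace, c_1 = sum of the principal 2×2 minors, det = det(Sigma):
  tr = 7 + 9 + 4 = 20,
  c_1 = (7·9 - (-2)²) + (7·4 - (-2)²) + (9·4 - (1)²) = 59 + 24 + 35 = 118,
  det = 7·(9·4 - (1)²) - (-2)·((-2)·4 - (1)·(-2)) + (-2)·((-2)·(1) - 9·(-2)) = 7·(35) - (-2)·(-6) + (-2)·(16) = 201.
  So p(λ) = λ³ - 20λ² + 118λ - 201.
Step 2 — look for an integer root (rational root theorem: any rational root is an integer divisor of 201). Testing λ = 3:
  p(3) = 27 - 180 + 354 - 201 = 0  ✓
  Dividing out (λ - 3): p(λ) = (λ - 3)(λ² - 17λ + 67).
Step 3 — remaining eigenvalues from the quadratic λ² - 17λ + 67 = 0:
  Δ = 17² - 4·67 = 289 - 268 = 21,  λ = (17 ± √21)/2 = (17 ± 4.5826)/2 ≈ 10.7913 or 6.2087.
  Sorted: λ_1 = 10.7913,  λ_2 = 6.2087,  λ_3 = 3  (check: sum = 20 = tr ✓).

Step 4 — unit eigenvector for λ_1 ≈ 10.7913: v spans the null space of (Sigma - λ_1 I), whose rows are
  r_1 = (-3.7913, -2, -2),  r_2 = (-2, -1.7913, 1),  r_3 = (-2, 1, -6.7913).
  v is orthogonal to every row, so take v ∝ r_1 × r_2 = ((-2)·(1) - (-2)·(-1.7913), (-2)·(-2) - (-3.7913)·(1), (-3.7913)·(-1.7913) - (-2)·(-2)) ≈ (-5.5826, 7.7913, 2.7913).
  Rescale (multiply by -1 so the first nonzero entry is positive): u = (5.5826, -7.7913, -2.7913).
  ||u|| = √((5.5826)² + (-7.7913)² + (-2.7913)²) = √(99.6606) ≈ 9.983,  v_1 = u/||u|| ≈ (0.5592, -0.7805, -0.2796) (||v_1|| = 1).

λ_1 = 10.7913,  λ_2 = 6.2087,  λ_3 = 3;  v_1 ≈ (0.5592, -0.7805, -0.2796)


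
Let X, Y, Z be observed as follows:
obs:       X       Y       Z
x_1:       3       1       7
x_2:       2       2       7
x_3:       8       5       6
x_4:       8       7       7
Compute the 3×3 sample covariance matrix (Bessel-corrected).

Step 1 — column means:
  mean(X) = (3 + 2 + 8 + 8) / 4 = 21/4 = 5.25
  mean(Y) = (1 + 2 + 5 + 7) / 4 = 15/4 = 3.75
  mean(Z) = (7 + 7 + 6 + 7) / 4 = 27/4 = 6.75

Step 2 — sample covariance S[i,j] = (1/(n-1)) · Σ_k (x_{k,i} - mean_i) · (x_{k,j} - mean_j), with n-1 = 3.
  S[X,X] = ((-2.25)·(-2.25) + (-3.25)·(-3.25) + (2.75)·(2.75) + (2.75)·(2.75)) / 3 = 30.75/3 = 10.25
  S[X,Y] = ((-2.25)·(-2.75) + (-3.25)·(-1.75) + (2.75)·(1.25) + (2.75)·(3.25)) / 3 = 24.25/3 = 8.0833
  S[X,Z] = ((-2.25)·(0.25) + (-3.25)·(0.25) + (2.75)·(-0.75) + (2.75)·(0.25)) / 3 = -2.75/3 = -0.9167
  S[Y,Y] = ((-2.75)·(-2.75) + (-1.75)·(-1.75) + (1.25)·(1.25) + (3.25)·(3.25)) / 3 = 22.75/3 = 7.5833
  S[Y,Z] = ((-2.75)·(0.25) + (-1.75)·(0.25) + (1.25)·(-0.75) + (3.25)·(0.25)) / 3 = -1.25/3 = -0.4167
  S[Z,Z] = ((0.25)·(0.25) + (0.25)·(0.25) + (-0.75)·(-0.75) + (0.25)·(0.25)) / 3 = 0.75/3 = 0.25

S is symmetric (S[j,i] = S[i,j]). Assembling:

S = [[10.25, 8.0833, -0.9167],
 [8.0833, 7.5833, -0.4167],
 [-0.9167, -0.4167, 0.25]]


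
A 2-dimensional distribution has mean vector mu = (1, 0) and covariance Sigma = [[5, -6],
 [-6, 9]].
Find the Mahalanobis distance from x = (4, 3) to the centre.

Step 1 — centre the observation: (x - mu) = (3, 3).

Step 2 — invert Sigma. det(Sigma) = 5·9 - (-6)² = 9.
  Sigma^{-1} = (1/det) · [[d, -b], [-b, a]] = [[1, 0.6667],
 [0.6667, 0.5556]].

Step 3 — form the quadratic (x - mu)^T · Sigma^{-1} · (x - mu):
  Sigma^{-1} · (x - mu) = (5, 3.6667).
  (x - mu)^T · [Sigma^{-1} · (x - mu)] = (3)·(5) + (3)·(3.6667) = 26.

Step 4 — take square root: d = √(26) ≈ 5.099.

d(x, mu) = √(26) ≈ 5.099


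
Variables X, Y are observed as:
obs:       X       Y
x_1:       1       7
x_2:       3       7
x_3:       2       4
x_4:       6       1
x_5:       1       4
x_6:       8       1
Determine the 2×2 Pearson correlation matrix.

Step 1 — column means:
  mean(X) = (1 + 3 + 2 + 6 + 1 + 8) / 6 = 21/6 = 3.5
  mean(Y) = (7 + 7 + 4 + 1 + 4 + 1) / 6 = 24/6 = 4

Step 2 — sample variances and covariances s[i,j] = (1/(n-1)) · Σ_k (x_{k,i} - mean_i) · (x_{k,j} - mean_j), with n-1 = 5:
  s[X,X] = ((-2.5)·(-2.5) + (-0.5)·(-0.5) + (-1.5)·(-1.5) + (2.5)·(2.5) + (-2.5)·(-2.5) + (4.5)·(4.5)) / 5 = 41.5/5 = 8.3
  s[X,Y] = ((-2.5)·(3) + (-0.5)·(3) + (-1.5)·(0) + (2.5)·(-3) + (-2.5)·(0) + (4.5)·(-3)) / 5 = -30/5 = -6
  s[Y,Y] = ((3)·(3) + (3)·(3) + (0)·(0) + (-3)·(-3) + (0)·(0) + (-3)·(-3)) / 5 = 36/5 = 7.2
  Sample standard deviations s_i = √(s[i,i]):
  s(X) = √(8.3) = 2.881
  s(Y) = √(7.2) = 2.6833

Step 3 — r_{ij} = s_{ij} / (s_i · s_j):
  r[X,X] = 1 (diagonal).
  r[X,Y] = -6 / (2.881 · 2.6833) = -6 / 7.7305 = -0.7762
  r[Y,Y] = 1 (diagonal).

R is symmetric with unit diagonal. Assembling:

R = [[1, -0.7762],
 [-0.7762, 1]]


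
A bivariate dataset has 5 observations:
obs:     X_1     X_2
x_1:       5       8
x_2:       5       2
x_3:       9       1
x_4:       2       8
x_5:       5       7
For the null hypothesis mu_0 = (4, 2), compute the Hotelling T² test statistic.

Step 1 — sample mean vector:
  mean(X_1) = (5 + 5 + 9 + 2 + 5) / 5 = 26/5 = 5.2
  mean(X_2) = (8 + 2 + 1 + 8 + 7) / 5 = 26/5 = 5.2
  x̄ = (5.2, 5.2),  deviation x̄ - mu_0 = (5.2, 5.2) - (4, 2) = (1.2, 3.2).

Step 2 — sample covariance matrix, S[i,j] = (1/(n-1)) · Σ_k (x_{k,i} - mean_i) · (x_{k,j} - mean_j), divisor n-1 = 4:
  S[X_1,X_1] = ((-0.2)·(-0.2) + (-0.2)·(-0.2) + (3.8)·(3.8) + (-3.2)·(-3.2) + (-0.2)·(-0.2)) / 4 = 24.8/4 = 6.2
  S[X_1,X_2] = ((-0.2)·(2.8) + (-0.2)·(-3.2) + (3.8)·(-4.2) + (-3.2)·(2.8) + (-0.2)·(1.8)) / 4 = -25.2/4 = -6.3
  S[X_2,X_2] = ((2.8)·(2.8) + (-3.2)·(-3.2) + (-4.2)·(-4.2) + (2.8)·(2.8) + (1.8)·(1.8)) / 4 = 46.8/4 = 11.7
  S = [[6.2, -6.3],
 [-6.3, 11.7]].

Step 3 — invert S. det(S) = 6.2·11.7 - (-6.3)² = 32.85.
  S^{-1} = (1/det) · [[d, -b], [-b, a]] = [[0.3562, 0.1918],
 [0.1918, 0.1887]].

Step 4 — quadratic form (x̄ - mu_0)^T · S^{-1} · (x̄ - mu_0):
  S^{-1} · (x̄ - mu_0) = (1.0411, 0.8341),
  (x̄ - mu_0)^T · [...] = (1.2)·(1.0411) + (3.2)·(0.8341) = 3.9184.

Step 5 — scale by n: T² = 5 · 3.9184 = 19.5921.

T² ≈ 19.5921


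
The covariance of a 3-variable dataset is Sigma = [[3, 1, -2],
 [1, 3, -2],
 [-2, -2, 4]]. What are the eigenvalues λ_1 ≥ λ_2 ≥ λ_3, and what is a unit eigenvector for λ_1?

Step 1 — characteristic polynomial p(λ) = det(λI - Sigma) = λ³ - tr·λ² + c_1·λ - det, where tr = trace, c_1 = sum of the principal 2×2 minors, det = det(Sigma):
  tr = 3 + 3 + 4 = 10,
  c_1 = (3·3 - (1)²) + (3·4 - (-2)²) + (3·4 - (-2)²) = 8 + 8 + 8 = 24,
  det = 3·(3·4 - (-2)²) - (1)·((1)·4 - (-2)·(-2)) + (-2)·((1)·(-2) - 3·(-2)) = 3·(8) - (1)·(0) + (-2)·(4) = 16.
  So p(λ) = λ³ - 10λ² + 24λ - 16.
Step 2 — look for an integer root (rational root theorem: any rational root is an integer divisor of 16). Testing λ = 2:
  p(2) = 8 - 40 + 48 - 16 = 0  ✓
  Dividing out (λ - 2): p(λ) = (λ - 2)(λ² - 8λ + 8).
Step 3 — remaining eigenvalues from the quadratic λ² - 8λ + 8 = 0:
  Δ = 8² - 4·8 = 64 - 32 = 32,  λ = (8 ± √32)/2 = (8 ± 5.6569)/2 ≈ 6.8284 or 1.1716.
  Sorted: λ_1 = 6.8284,  λ_2 = 2,  λ_3 = 1.1716  (check: sum = 10 = tr ✓).

Step 4 — unit eigenvector for λ_1 ≈ 6.8284: v spans the null space of (Sigma - λ_1 I), whose rows are
  r_1 = (-3.8284, 1, -2),  r_2 = (1, -3.8284, -2),  r_3 = (-2, -2, -2.8284).
  v is orthogonal to every row, so take v ∝ r_1 × r_2 = ((1)·(-2) - (-2)·(-3.8284), (-2)·(1) - (-3.8284)·(-2), (-3.8284)·(-3.8284) - (1)·(1)) ≈ (-9.6569, -9.6569, 13.6569).
  Rescale (multiply by -1 so the first nonzero entry is positive): u = (9.6569, 9.6569, -13.6569).
  ||u|| = √((9.6569)² + (9.6569)² + (-13.6569)²) = √(373.0193) ≈ 19.3137,  v_1 = u/||u|| ≈ (0.5, 0.5, -0.7071) (||v_1|| = 1).

λ_1 = 6.8284,  λ_2 = 2,  λ_3 = 1.1716;  v_1 ≈ (0.5, 0.5, -0.7071)


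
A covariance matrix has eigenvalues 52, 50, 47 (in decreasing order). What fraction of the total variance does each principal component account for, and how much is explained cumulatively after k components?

Step 1 — total variance = trace(Sigma) = Σ λ_i = 52 + 50 + 47 = 149.

Step 2 — fraction explained by component i = λ_i / Σ λ:
  PC1: 52/149 = 0.349
  PC2: 50/149 = 0.3356
  PC3: 47/149 = 0.3154

Step 3 — cumulative fraction after k components = (λ_1 + ... + λ_k) / Σ λ:
  k = 1: 52/149 = 0.349
  k = 2: (52 + 50)/149 = 102/149 = 0.6846
  k = 3: (52 + 50 + 47)/149 = 149/149 = 1

Summary (fraction, with percent):

explained: PC1 0.349 (34.9%), PC2 0.3356 (33.56%), PC3 0.3154 (31.54%);  cumulative: 0.349, 0.6846, 1


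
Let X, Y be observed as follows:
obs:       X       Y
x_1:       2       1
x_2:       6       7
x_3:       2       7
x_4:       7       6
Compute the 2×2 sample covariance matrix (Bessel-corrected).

Step 1 — column means:
  mean(X) = (2 + 6 + 2 + 7) / 4 = 17/4 = 4.25
  mean(Y) = (1 + 7 + 7 + 6) / 4 = 21/4 = 5.25

Step 2 — sample covariance S[i,j] = (1/(n-1)) · Σ_k (x_{k,i} - mean_i) · (x_{k,j} - mean_j), with n-1 = 3.
  S[X,X] = ((-2.25)·(-2.25) + (1.75)·(1.75) + (-2.25)·(-2.25) + (2.75)·(2.75)) / 3 = 20.75/3 = 6.9167
  S[X,Y] = ((-2.25)·(-4.25) + (1.75)·(1.75) + (-2.25)·(1.75) + (2.75)·(0.75)) / 3 = 10.75/3 = 3.5833
  S[Y,Y] = ((-4.25)·(-4.25) + (1.75)·(1.75) + (1.75)·(1.75) + (0.75)·(0.75)) / 3 = 24.75/3 = 8.25

S is symmetric (S[j,i] = S[i,j]). Assembling:

S = [[6.9167, 3.5833],
 [3.5833, 8.25]]


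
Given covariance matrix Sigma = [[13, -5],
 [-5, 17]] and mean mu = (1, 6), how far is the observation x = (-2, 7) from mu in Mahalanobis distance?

Step 1 — centre the observation: (x - mu) = (-3, 1).

Step 2 — invert Sigma. det(Sigma) = 13·17 - (-5)² = 196.
  Sigma^{-1} = (1/det) · [[d, -b], [-b, a]] = [[0.0867, 0.0255],
 [0.0255, 0.0663]].

Step 3 — form the quadratic (x - mu)^T · Sigma^{-1} · (x - mu):
  Sigma^{-1} · (x - mu) = (-0.2347, -0.0102).
  (x - mu)^T · [Sigma^{-1} · (x - mu)] = (-3)·(-0.2347) + (1)·(-0.0102) = 0.6939.

Step 4 — take square root: d = √(0.6939) ≈ 0.833.

d(x, mu) = √(0.6939) ≈ 0.833


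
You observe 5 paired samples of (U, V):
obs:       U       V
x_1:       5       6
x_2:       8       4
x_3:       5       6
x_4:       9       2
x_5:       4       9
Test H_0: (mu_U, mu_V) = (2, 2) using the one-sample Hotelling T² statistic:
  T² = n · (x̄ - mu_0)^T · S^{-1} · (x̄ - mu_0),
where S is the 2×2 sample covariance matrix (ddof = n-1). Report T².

Step 1 — sample mean vector:
  mean(U) = (5 + 8 + 5 + 9 + 4) / 5 = 31/5 = 6.2
  mean(V) = (6 + 4 + 6 + 2 + 9) / 5 = 27/5 = 5.4
  x̄ = (6.2, 5.4),  deviation x̄ - mu_0 = (6.2, 5.4) - (2, 2) = (4.2, 3.4).

Step 2 — sample covariance matrix, S[i,j] = (1/(n-1)) · Σ_k (x_{k,i} - mean_i) · (x_{k,j} - mean_j), divisor n-1 = 4:
  S[U,U] = ((-1.2)·(-1.2) + (1.8)·(1.8) + (-1.2)·(-1.2) + (2.8)·(2.8) + (-2.2)·(-2.2)) / 4 = 18.8/4 = 4.7
  S[U,V] = ((-1.2)·(0.6) + (1.8)·(-1.4) + (-1.2)·(0.6) + (2.8)·(-3.4) + (-2.2)·(3.6)) / 4 = -21.4/4 = -5.35
  S[V,V] = ((0.6)·(0.6) + (-1.4)·(-1.4) + (0.6)·(0.6) + (-3.4)·(-3.4) + (3.6)·(3.6)) / 4 = 27.2/4 = 6.8
  S = [[4.7, -5.35],
 [-5.35, 6.8]].

Step 3 — invert S. det(S) = 4.7·6.8 - (-5.35)² = 3.3375.
  S^{-1} = (1/det) · [[d, -b], [-b, a]] = [[2.0375, 1.603],
 [1.603, 1.4082]].

Step 4 — quadratic form (x̄ - mu_0)^T · S^{-1} · (x̄ - mu_0):
  S^{-1} · (x̄ - mu_0) = (14.0075, 11.5206),
  (x̄ - mu_0)^T · [...] = (4.2)·(14.0075) + (3.4)·(11.5206) = 98.0015.

Step 5 — scale by n: T² = 5 · 98.0015 = 490.0075.

T² ≈ 490.0075


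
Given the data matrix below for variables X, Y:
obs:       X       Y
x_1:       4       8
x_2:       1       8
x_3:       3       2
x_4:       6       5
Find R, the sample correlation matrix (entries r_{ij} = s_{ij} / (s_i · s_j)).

Step 1 — column means:
  mean(X) = (4 + 1 + 3 + 6) / 4 = 14/4 = 3.5
  mean(Y) = (8 + 8 + 2 + 5) / 4 = 23/4 = 5.75

Step 2 — sample variances and covariances s[i,j] = (1/(n-1)) · Σ_k (x_{k,i} - mean_i) · (x_{k,j} - mean_j), with n-1 = 3:
  s[X,X] = ((0.5)·(0.5) + (-2.5)·(-2.5) + (-0.5)·(-0.5) + (2.5)·(2.5)) / 3 = 13/3 = 4.3333
  s[X,Y] = ((0.5)·(2.25) + (-2.5)·(2.25) + (-0.5)·(-3.75) + (2.5)·(-0.75)) / 3 = -4.5/3 = -1.5
  s[Y,Y] = ((2.25)·(2.25) + (2.25)·(2.25) + (-3.75)·(-3.75) + (-0.75)·(-0.75)) / 3 = 24.75/3 = 8.25
  Sample standard deviations s_i = √(s[i,i]):
  s(X) = √(4.3333) = 2.0817
  s(Y) = √(8.25) = 2.8723

Step 3 — r_{ij} = s_{ij} / (s_i · s_j):
  r[X,X] = 1 (diagonal).
  r[X,Y] = -1.5 / (2.0817 · 2.8723) = -1.5 / 5.9791 = -0.2509
  r[Y,Y] = 1 (diagonal).

R is symmetric with unit diagonal. Assembling:

R = [[1, -0.2509],
 [-0.2509, 1]]


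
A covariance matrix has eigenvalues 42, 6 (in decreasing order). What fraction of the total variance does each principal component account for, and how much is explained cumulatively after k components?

Step 1 — total variance = trace(Sigma) = Σ λ_i = 42 + 6 = 48.

Step 2 — fraction explained by component i = λ_i / Σ λ:
  PC1: 42/48 = 0.875
  PC2: 6/48 = 0.125

Step 3 — cumulative fraction after k components = (λ_1 + ... + λ_k) / Σ λ:
  k = 1: 42/48 = 0.875
  k = 2: (42 + 6)/48 = 48/48 = 1

Summary (fraction, with percent):

explained: PC1 0.875 (87.5%), PC2 0.125 (12.5%);  cumulative: 0.875, 1
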